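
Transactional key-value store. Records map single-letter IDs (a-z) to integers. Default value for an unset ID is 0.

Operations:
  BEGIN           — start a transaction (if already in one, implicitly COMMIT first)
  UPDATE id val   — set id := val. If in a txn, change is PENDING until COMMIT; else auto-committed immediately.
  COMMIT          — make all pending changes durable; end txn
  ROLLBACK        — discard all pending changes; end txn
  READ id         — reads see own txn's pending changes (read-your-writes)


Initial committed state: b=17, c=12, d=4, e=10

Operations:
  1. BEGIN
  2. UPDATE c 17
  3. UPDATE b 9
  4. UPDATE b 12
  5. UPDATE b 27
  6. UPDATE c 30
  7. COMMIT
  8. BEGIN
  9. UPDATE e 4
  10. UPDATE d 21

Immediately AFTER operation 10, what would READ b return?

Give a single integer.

Initial committed: {b=17, c=12, d=4, e=10}
Op 1: BEGIN: in_txn=True, pending={}
Op 2: UPDATE c=17 (pending; pending now {c=17})
Op 3: UPDATE b=9 (pending; pending now {b=9, c=17})
Op 4: UPDATE b=12 (pending; pending now {b=12, c=17})
Op 5: UPDATE b=27 (pending; pending now {b=27, c=17})
Op 6: UPDATE c=30 (pending; pending now {b=27, c=30})
Op 7: COMMIT: merged ['b', 'c'] into committed; committed now {b=27, c=30, d=4, e=10}
Op 8: BEGIN: in_txn=True, pending={}
Op 9: UPDATE e=4 (pending; pending now {e=4})
Op 10: UPDATE d=21 (pending; pending now {d=21, e=4})
After op 10: visible(b) = 27 (pending={d=21, e=4}, committed={b=27, c=30, d=4, e=10})

Answer: 27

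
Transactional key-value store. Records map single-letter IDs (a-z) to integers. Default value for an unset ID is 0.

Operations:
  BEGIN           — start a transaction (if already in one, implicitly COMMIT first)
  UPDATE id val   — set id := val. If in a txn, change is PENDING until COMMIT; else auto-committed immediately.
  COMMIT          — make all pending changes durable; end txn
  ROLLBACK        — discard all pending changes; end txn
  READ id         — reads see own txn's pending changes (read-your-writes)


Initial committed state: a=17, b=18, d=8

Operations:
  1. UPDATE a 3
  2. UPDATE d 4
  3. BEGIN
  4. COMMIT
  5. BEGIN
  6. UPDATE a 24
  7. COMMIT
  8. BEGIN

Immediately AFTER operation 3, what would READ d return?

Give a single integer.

Initial committed: {a=17, b=18, d=8}
Op 1: UPDATE a=3 (auto-commit; committed a=3)
Op 2: UPDATE d=4 (auto-commit; committed d=4)
Op 3: BEGIN: in_txn=True, pending={}
After op 3: visible(d) = 4 (pending={}, committed={a=3, b=18, d=4})

Answer: 4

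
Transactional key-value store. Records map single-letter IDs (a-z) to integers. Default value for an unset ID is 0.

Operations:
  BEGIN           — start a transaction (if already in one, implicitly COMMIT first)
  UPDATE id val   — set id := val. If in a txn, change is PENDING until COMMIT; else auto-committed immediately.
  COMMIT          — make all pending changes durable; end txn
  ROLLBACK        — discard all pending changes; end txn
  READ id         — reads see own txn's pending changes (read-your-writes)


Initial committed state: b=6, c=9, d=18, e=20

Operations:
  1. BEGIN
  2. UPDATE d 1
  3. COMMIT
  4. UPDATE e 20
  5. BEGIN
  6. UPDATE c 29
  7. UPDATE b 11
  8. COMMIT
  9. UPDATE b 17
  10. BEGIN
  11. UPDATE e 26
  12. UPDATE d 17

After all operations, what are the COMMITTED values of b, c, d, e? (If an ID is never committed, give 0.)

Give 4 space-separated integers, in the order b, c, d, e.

Answer: 17 29 1 20

Derivation:
Initial committed: {b=6, c=9, d=18, e=20}
Op 1: BEGIN: in_txn=True, pending={}
Op 2: UPDATE d=1 (pending; pending now {d=1})
Op 3: COMMIT: merged ['d'] into committed; committed now {b=6, c=9, d=1, e=20}
Op 4: UPDATE e=20 (auto-commit; committed e=20)
Op 5: BEGIN: in_txn=True, pending={}
Op 6: UPDATE c=29 (pending; pending now {c=29})
Op 7: UPDATE b=11 (pending; pending now {b=11, c=29})
Op 8: COMMIT: merged ['b', 'c'] into committed; committed now {b=11, c=29, d=1, e=20}
Op 9: UPDATE b=17 (auto-commit; committed b=17)
Op 10: BEGIN: in_txn=True, pending={}
Op 11: UPDATE e=26 (pending; pending now {e=26})
Op 12: UPDATE d=17 (pending; pending now {d=17, e=26})
Final committed: {b=17, c=29, d=1, e=20}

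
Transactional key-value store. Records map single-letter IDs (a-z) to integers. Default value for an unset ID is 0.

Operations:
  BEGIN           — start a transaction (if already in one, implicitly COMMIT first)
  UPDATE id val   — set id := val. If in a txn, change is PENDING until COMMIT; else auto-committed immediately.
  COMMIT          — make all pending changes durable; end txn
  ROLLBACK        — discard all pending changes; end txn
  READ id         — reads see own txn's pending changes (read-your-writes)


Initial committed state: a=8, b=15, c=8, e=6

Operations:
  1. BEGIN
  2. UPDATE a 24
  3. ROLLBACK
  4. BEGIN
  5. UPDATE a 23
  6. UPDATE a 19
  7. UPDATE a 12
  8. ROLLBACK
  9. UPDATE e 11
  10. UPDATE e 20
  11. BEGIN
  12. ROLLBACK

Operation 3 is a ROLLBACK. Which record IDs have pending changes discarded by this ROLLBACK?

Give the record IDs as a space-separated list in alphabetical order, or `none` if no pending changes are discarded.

Answer: a

Derivation:
Initial committed: {a=8, b=15, c=8, e=6}
Op 1: BEGIN: in_txn=True, pending={}
Op 2: UPDATE a=24 (pending; pending now {a=24})
Op 3: ROLLBACK: discarded pending ['a']; in_txn=False
Op 4: BEGIN: in_txn=True, pending={}
Op 5: UPDATE a=23 (pending; pending now {a=23})
Op 6: UPDATE a=19 (pending; pending now {a=19})
Op 7: UPDATE a=12 (pending; pending now {a=12})
Op 8: ROLLBACK: discarded pending ['a']; in_txn=False
Op 9: UPDATE e=11 (auto-commit; committed e=11)
Op 10: UPDATE e=20 (auto-commit; committed e=20)
Op 11: BEGIN: in_txn=True, pending={}
Op 12: ROLLBACK: discarded pending []; in_txn=False
ROLLBACK at op 3 discards: ['a']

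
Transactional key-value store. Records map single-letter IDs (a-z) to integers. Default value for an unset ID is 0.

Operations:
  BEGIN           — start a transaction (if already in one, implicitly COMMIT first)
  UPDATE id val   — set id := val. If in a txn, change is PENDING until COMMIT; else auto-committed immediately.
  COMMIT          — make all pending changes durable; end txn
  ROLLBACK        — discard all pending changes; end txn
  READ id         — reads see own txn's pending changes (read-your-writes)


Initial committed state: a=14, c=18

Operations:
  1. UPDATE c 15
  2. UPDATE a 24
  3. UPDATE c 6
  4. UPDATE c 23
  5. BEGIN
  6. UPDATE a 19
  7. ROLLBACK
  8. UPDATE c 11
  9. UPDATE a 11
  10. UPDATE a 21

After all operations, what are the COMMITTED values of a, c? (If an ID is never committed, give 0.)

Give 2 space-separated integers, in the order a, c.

Initial committed: {a=14, c=18}
Op 1: UPDATE c=15 (auto-commit; committed c=15)
Op 2: UPDATE a=24 (auto-commit; committed a=24)
Op 3: UPDATE c=6 (auto-commit; committed c=6)
Op 4: UPDATE c=23 (auto-commit; committed c=23)
Op 5: BEGIN: in_txn=True, pending={}
Op 6: UPDATE a=19 (pending; pending now {a=19})
Op 7: ROLLBACK: discarded pending ['a']; in_txn=False
Op 8: UPDATE c=11 (auto-commit; committed c=11)
Op 9: UPDATE a=11 (auto-commit; committed a=11)
Op 10: UPDATE a=21 (auto-commit; committed a=21)
Final committed: {a=21, c=11}

Answer: 21 11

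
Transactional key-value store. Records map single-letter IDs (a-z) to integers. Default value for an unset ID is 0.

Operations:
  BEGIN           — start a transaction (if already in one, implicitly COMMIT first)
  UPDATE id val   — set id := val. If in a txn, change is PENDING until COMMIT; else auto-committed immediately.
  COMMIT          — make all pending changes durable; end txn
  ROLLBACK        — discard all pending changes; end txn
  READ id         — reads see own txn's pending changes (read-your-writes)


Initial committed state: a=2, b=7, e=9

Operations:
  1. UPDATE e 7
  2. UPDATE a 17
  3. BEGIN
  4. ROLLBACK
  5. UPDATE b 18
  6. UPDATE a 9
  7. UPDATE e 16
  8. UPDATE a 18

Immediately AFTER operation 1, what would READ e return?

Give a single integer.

Initial committed: {a=2, b=7, e=9}
Op 1: UPDATE e=7 (auto-commit; committed e=7)
After op 1: visible(e) = 7 (pending={}, committed={a=2, b=7, e=7})

Answer: 7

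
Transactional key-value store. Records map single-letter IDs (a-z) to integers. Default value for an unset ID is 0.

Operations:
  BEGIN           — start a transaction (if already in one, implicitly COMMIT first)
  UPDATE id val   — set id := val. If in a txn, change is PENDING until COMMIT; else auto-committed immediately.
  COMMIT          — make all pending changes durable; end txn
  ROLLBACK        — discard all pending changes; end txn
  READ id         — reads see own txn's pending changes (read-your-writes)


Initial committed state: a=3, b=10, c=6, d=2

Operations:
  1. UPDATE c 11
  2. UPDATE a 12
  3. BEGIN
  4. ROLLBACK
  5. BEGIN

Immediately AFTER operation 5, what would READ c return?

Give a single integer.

Initial committed: {a=3, b=10, c=6, d=2}
Op 1: UPDATE c=11 (auto-commit; committed c=11)
Op 2: UPDATE a=12 (auto-commit; committed a=12)
Op 3: BEGIN: in_txn=True, pending={}
Op 4: ROLLBACK: discarded pending []; in_txn=False
Op 5: BEGIN: in_txn=True, pending={}
After op 5: visible(c) = 11 (pending={}, committed={a=12, b=10, c=11, d=2})

Answer: 11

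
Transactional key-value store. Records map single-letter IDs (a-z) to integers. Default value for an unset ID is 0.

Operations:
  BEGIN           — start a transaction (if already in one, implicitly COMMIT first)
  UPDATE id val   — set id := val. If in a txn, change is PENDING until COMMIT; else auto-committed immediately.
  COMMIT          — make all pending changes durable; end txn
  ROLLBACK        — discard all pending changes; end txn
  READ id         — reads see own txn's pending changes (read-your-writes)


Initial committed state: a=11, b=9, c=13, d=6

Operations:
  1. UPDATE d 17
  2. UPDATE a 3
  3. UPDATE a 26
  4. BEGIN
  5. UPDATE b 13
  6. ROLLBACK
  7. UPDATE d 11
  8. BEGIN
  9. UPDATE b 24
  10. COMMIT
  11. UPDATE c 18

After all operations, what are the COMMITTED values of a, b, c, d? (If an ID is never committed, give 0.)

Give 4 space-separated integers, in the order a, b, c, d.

Answer: 26 24 18 11

Derivation:
Initial committed: {a=11, b=9, c=13, d=6}
Op 1: UPDATE d=17 (auto-commit; committed d=17)
Op 2: UPDATE a=3 (auto-commit; committed a=3)
Op 3: UPDATE a=26 (auto-commit; committed a=26)
Op 4: BEGIN: in_txn=True, pending={}
Op 5: UPDATE b=13 (pending; pending now {b=13})
Op 6: ROLLBACK: discarded pending ['b']; in_txn=False
Op 7: UPDATE d=11 (auto-commit; committed d=11)
Op 8: BEGIN: in_txn=True, pending={}
Op 9: UPDATE b=24 (pending; pending now {b=24})
Op 10: COMMIT: merged ['b'] into committed; committed now {a=26, b=24, c=13, d=11}
Op 11: UPDATE c=18 (auto-commit; committed c=18)
Final committed: {a=26, b=24, c=18, d=11}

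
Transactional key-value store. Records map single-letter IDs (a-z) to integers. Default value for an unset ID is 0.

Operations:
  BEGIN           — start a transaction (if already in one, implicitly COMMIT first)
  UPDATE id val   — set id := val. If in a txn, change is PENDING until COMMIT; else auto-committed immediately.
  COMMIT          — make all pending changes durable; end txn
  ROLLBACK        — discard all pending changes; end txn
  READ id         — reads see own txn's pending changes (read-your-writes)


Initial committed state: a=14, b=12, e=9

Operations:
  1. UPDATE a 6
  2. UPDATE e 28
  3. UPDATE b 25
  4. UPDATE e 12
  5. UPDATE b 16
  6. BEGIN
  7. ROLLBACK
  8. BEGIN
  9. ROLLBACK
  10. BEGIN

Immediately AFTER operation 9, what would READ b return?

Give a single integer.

Answer: 16

Derivation:
Initial committed: {a=14, b=12, e=9}
Op 1: UPDATE a=6 (auto-commit; committed a=6)
Op 2: UPDATE e=28 (auto-commit; committed e=28)
Op 3: UPDATE b=25 (auto-commit; committed b=25)
Op 4: UPDATE e=12 (auto-commit; committed e=12)
Op 5: UPDATE b=16 (auto-commit; committed b=16)
Op 6: BEGIN: in_txn=True, pending={}
Op 7: ROLLBACK: discarded pending []; in_txn=False
Op 8: BEGIN: in_txn=True, pending={}
Op 9: ROLLBACK: discarded pending []; in_txn=False
After op 9: visible(b) = 16 (pending={}, committed={a=6, b=16, e=12})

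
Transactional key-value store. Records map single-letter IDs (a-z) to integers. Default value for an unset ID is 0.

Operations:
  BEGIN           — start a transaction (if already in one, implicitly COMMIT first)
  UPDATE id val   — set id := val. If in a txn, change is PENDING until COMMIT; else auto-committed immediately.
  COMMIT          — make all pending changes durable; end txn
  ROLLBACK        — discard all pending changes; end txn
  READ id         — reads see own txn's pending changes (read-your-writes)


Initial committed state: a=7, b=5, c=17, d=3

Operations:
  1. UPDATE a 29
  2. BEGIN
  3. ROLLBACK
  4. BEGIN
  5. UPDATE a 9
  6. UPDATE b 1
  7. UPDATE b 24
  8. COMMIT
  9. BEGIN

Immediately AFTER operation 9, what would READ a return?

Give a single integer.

Initial committed: {a=7, b=5, c=17, d=3}
Op 1: UPDATE a=29 (auto-commit; committed a=29)
Op 2: BEGIN: in_txn=True, pending={}
Op 3: ROLLBACK: discarded pending []; in_txn=False
Op 4: BEGIN: in_txn=True, pending={}
Op 5: UPDATE a=9 (pending; pending now {a=9})
Op 6: UPDATE b=1 (pending; pending now {a=9, b=1})
Op 7: UPDATE b=24 (pending; pending now {a=9, b=24})
Op 8: COMMIT: merged ['a', 'b'] into committed; committed now {a=9, b=24, c=17, d=3}
Op 9: BEGIN: in_txn=True, pending={}
After op 9: visible(a) = 9 (pending={}, committed={a=9, b=24, c=17, d=3})

Answer: 9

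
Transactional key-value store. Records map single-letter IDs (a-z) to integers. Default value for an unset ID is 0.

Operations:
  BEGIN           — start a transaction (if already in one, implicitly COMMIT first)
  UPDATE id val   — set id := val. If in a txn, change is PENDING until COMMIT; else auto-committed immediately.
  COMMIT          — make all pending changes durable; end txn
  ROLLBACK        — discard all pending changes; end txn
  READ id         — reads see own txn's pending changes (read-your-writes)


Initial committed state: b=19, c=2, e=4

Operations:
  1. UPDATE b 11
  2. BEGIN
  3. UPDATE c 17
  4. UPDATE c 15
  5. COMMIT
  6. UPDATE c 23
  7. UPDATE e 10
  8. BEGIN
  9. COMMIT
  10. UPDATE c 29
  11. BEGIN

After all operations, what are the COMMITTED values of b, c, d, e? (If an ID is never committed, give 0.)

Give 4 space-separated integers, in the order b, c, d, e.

Answer: 11 29 0 10

Derivation:
Initial committed: {b=19, c=2, e=4}
Op 1: UPDATE b=11 (auto-commit; committed b=11)
Op 2: BEGIN: in_txn=True, pending={}
Op 3: UPDATE c=17 (pending; pending now {c=17})
Op 4: UPDATE c=15 (pending; pending now {c=15})
Op 5: COMMIT: merged ['c'] into committed; committed now {b=11, c=15, e=4}
Op 6: UPDATE c=23 (auto-commit; committed c=23)
Op 7: UPDATE e=10 (auto-commit; committed e=10)
Op 8: BEGIN: in_txn=True, pending={}
Op 9: COMMIT: merged [] into committed; committed now {b=11, c=23, e=10}
Op 10: UPDATE c=29 (auto-commit; committed c=29)
Op 11: BEGIN: in_txn=True, pending={}
Final committed: {b=11, c=29, e=10}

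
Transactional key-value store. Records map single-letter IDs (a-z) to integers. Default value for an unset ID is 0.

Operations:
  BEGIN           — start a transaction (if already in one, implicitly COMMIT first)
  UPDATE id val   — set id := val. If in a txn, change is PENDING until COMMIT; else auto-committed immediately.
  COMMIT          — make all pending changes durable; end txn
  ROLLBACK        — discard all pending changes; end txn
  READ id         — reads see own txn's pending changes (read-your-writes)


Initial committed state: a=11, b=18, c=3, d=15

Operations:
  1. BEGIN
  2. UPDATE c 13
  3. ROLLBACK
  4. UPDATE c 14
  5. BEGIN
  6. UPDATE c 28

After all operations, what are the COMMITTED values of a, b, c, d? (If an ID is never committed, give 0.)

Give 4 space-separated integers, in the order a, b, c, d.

Initial committed: {a=11, b=18, c=3, d=15}
Op 1: BEGIN: in_txn=True, pending={}
Op 2: UPDATE c=13 (pending; pending now {c=13})
Op 3: ROLLBACK: discarded pending ['c']; in_txn=False
Op 4: UPDATE c=14 (auto-commit; committed c=14)
Op 5: BEGIN: in_txn=True, pending={}
Op 6: UPDATE c=28 (pending; pending now {c=28})
Final committed: {a=11, b=18, c=14, d=15}

Answer: 11 18 14 15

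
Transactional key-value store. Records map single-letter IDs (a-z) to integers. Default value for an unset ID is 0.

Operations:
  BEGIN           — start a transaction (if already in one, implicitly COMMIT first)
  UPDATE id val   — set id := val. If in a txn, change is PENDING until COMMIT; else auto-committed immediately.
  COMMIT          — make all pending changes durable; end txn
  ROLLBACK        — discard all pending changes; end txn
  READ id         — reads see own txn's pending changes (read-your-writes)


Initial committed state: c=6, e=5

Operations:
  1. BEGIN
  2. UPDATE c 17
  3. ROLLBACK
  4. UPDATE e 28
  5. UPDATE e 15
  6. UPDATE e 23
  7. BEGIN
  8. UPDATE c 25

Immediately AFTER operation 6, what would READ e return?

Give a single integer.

Initial committed: {c=6, e=5}
Op 1: BEGIN: in_txn=True, pending={}
Op 2: UPDATE c=17 (pending; pending now {c=17})
Op 3: ROLLBACK: discarded pending ['c']; in_txn=False
Op 4: UPDATE e=28 (auto-commit; committed e=28)
Op 5: UPDATE e=15 (auto-commit; committed e=15)
Op 6: UPDATE e=23 (auto-commit; committed e=23)
After op 6: visible(e) = 23 (pending={}, committed={c=6, e=23})

Answer: 23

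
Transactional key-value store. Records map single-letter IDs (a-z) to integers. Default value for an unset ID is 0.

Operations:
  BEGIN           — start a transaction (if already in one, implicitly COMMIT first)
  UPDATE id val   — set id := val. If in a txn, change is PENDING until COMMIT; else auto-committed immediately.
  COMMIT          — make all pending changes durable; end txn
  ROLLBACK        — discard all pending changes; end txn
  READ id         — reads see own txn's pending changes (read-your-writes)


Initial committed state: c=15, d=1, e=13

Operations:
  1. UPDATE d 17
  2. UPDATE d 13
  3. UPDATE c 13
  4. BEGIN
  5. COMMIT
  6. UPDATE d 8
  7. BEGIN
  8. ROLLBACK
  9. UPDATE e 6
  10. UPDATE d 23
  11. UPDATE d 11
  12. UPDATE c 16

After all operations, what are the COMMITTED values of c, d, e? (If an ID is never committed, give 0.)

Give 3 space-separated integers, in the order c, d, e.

Answer: 16 11 6

Derivation:
Initial committed: {c=15, d=1, e=13}
Op 1: UPDATE d=17 (auto-commit; committed d=17)
Op 2: UPDATE d=13 (auto-commit; committed d=13)
Op 3: UPDATE c=13 (auto-commit; committed c=13)
Op 4: BEGIN: in_txn=True, pending={}
Op 5: COMMIT: merged [] into committed; committed now {c=13, d=13, e=13}
Op 6: UPDATE d=8 (auto-commit; committed d=8)
Op 7: BEGIN: in_txn=True, pending={}
Op 8: ROLLBACK: discarded pending []; in_txn=False
Op 9: UPDATE e=6 (auto-commit; committed e=6)
Op 10: UPDATE d=23 (auto-commit; committed d=23)
Op 11: UPDATE d=11 (auto-commit; committed d=11)
Op 12: UPDATE c=16 (auto-commit; committed c=16)
Final committed: {c=16, d=11, e=6}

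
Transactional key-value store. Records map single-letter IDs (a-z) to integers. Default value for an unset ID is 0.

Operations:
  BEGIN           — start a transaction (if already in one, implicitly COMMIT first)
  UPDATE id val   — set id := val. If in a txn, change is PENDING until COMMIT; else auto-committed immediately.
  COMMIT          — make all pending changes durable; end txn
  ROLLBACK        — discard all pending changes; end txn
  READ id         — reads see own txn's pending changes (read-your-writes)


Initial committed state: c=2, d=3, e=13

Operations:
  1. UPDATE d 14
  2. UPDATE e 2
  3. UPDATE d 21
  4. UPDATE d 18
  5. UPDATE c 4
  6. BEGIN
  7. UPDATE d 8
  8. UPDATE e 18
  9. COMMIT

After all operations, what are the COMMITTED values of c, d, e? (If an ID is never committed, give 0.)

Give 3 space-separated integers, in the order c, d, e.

Answer: 4 8 18

Derivation:
Initial committed: {c=2, d=3, e=13}
Op 1: UPDATE d=14 (auto-commit; committed d=14)
Op 2: UPDATE e=2 (auto-commit; committed e=2)
Op 3: UPDATE d=21 (auto-commit; committed d=21)
Op 4: UPDATE d=18 (auto-commit; committed d=18)
Op 5: UPDATE c=4 (auto-commit; committed c=4)
Op 6: BEGIN: in_txn=True, pending={}
Op 7: UPDATE d=8 (pending; pending now {d=8})
Op 8: UPDATE e=18 (pending; pending now {d=8, e=18})
Op 9: COMMIT: merged ['d', 'e'] into committed; committed now {c=4, d=8, e=18}
Final committed: {c=4, d=8, e=18}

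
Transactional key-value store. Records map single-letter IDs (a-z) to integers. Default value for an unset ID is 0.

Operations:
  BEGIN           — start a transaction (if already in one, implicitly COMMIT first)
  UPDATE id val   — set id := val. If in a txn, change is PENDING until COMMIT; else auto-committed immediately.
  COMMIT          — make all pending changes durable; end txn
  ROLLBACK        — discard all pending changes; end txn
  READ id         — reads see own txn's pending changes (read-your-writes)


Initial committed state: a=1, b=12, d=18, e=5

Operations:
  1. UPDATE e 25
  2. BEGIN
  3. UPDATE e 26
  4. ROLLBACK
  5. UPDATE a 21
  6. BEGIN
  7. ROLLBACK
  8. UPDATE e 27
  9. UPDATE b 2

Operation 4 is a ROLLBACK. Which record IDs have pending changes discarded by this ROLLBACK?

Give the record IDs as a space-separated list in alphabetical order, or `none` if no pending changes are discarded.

Answer: e

Derivation:
Initial committed: {a=1, b=12, d=18, e=5}
Op 1: UPDATE e=25 (auto-commit; committed e=25)
Op 2: BEGIN: in_txn=True, pending={}
Op 3: UPDATE e=26 (pending; pending now {e=26})
Op 4: ROLLBACK: discarded pending ['e']; in_txn=False
Op 5: UPDATE a=21 (auto-commit; committed a=21)
Op 6: BEGIN: in_txn=True, pending={}
Op 7: ROLLBACK: discarded pending []; in_txn=False
Op 8: UPDATE e=27 (auto-commit; committed e=27)
Op 9: UPDATE b=2 (auto-commit; committed b=2)
ROLLBACK at op 4 discards: ['e']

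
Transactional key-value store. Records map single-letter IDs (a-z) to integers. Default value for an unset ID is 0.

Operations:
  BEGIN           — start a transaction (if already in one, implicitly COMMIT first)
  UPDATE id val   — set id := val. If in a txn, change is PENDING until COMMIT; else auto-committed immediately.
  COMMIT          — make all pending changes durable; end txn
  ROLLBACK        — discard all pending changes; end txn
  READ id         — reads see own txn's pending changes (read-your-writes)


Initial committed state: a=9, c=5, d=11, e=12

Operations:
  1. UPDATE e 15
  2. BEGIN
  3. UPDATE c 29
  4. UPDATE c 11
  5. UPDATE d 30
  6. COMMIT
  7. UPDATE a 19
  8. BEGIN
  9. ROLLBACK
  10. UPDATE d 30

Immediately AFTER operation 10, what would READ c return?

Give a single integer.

Initial committed: {a=9, c=5, d=11, e=12}
Op 1: UPDATE e=15 (auto-commit; committed e=15)
Op 2: BEGIN: in_txn=True, pending={}
Op 3: UPDATE c=29 (pending; pending now {c=29})
Op 4: UPDATE c=11 (pending; pending now {c=11})
Op 5: UPDATE d=30 (pending; pending now {c=11, d=30})
Op 6: COMMIT: merged ['c', 'd'] into committed; committed now {a=9, c=11, d=30, e=15}
Op 7: UPDATE a=19 (auto-commit; committed a=19)
Op 8: BEGIN: in_txn=True, pending={}
Op 9: ROLLBACK: discarded pending []; in_txn=False
Op 10: UPDATE d=30 (auto-commit; committed d=30)
After op 10: visible(c) = 11 (pending={}, committed={a=19, c=11, d=30, e=15})

Answer: 11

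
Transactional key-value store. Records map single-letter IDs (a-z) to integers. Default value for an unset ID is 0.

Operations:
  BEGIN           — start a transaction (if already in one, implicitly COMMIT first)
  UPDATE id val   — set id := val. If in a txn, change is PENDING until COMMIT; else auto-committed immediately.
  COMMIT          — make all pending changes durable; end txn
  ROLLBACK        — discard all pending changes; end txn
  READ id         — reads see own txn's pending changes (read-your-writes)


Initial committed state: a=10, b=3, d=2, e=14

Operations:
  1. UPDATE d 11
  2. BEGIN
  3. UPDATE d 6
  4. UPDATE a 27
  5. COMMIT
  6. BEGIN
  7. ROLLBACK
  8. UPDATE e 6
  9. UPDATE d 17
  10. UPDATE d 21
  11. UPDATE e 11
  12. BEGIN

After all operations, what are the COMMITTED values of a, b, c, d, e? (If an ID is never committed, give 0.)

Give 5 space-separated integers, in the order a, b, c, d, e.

Answer: 27 3 0 21 11

Derivation:
Initial committed: {a=10, b=3, d=2, e=14}
Op 1: UPDATE d=11 (auto-commit; committed d=11)
Op 2: BEGIN: in_txn=True, pending={}
Op 3: UPDATE d=6 (pending; pending now {d=6})
Op 4: UPDATE a=27 (pending; pending now {a=27, d=6})
Op 5: COMMIT: merged ['a', 'd'] into committed; committed now {a=27, b=3, d=6, e=14}
Op 6: BEGIN: in_txn=True, pending={}
Op 7: ROLLBACK: discarded pending []; in_txn=False
Op 8: UPDATE e=6 (auto-commit; committed e=6)
Op 9: UPDATE d=17 (auto-commit; committed d=17)
Op 10: UPDATE d=21 (auto-commit; committed d=21)
Op 11: UPDATE e=11 (auto-commit; committed e=11)
Op 12: BEGIN: in_txn=True, pending={}
Final committed: {a=27, b=3, d=21, e=11}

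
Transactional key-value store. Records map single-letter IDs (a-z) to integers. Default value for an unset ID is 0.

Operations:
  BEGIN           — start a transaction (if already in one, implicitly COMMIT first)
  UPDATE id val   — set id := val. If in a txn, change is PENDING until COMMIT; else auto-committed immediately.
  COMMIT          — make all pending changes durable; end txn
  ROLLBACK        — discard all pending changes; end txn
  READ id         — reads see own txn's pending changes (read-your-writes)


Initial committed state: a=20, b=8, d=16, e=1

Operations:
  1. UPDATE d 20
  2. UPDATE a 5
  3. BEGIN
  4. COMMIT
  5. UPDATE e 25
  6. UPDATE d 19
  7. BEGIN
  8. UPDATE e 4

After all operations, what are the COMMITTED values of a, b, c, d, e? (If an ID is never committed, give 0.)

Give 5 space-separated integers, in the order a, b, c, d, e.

Initial committed: {a=20, b=8, d=16, e=1}
Op 1: UPDATE d=20 (auto-commit; committed d=20)
Op 2: UPDATE a=5 (auto-commit; committed a=5)
Op 3: BEGIN: in_txn=True, pending={}
Op 4: COMMIT: merged [] into committed; committed now {a=5, b=8, d=20, e=1}
Op 5: UPDATE e=25 (auto-commit; committed e=25)
Op 6: UPDATE d=19 (auto-commit; committed d=19)
Op 7: BEGIN: in_txn=True, pending={}
Op 8: UPDATE e=4 (pending; pending now {e=4})
Final committed: {a=5, b=8, d=19, e=25}

Answer: 5 8 0 19 25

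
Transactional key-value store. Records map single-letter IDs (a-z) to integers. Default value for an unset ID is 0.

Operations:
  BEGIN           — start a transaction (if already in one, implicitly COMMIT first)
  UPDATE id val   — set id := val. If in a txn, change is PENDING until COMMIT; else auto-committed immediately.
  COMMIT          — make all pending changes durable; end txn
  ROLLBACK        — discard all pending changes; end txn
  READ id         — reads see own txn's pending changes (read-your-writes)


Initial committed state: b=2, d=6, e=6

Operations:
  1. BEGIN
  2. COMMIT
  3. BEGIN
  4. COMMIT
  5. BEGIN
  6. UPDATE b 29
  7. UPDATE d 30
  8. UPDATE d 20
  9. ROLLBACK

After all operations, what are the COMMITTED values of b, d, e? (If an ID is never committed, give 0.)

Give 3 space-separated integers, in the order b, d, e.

Initial committed: {b=2, d=6, e=6}
Op 1: BEGIN: in_txn=True, pending={}
Op 2: COMMIT: merged [] into committed; committed now {b=2, d=6, e=6}
Op 3: BEGIN: in_txn=True, pending={}
Op 4: COMMIT: merged [] into committed; committed now {b=2, d=6, e=6}
Op 5: BEGIN: in_txn=True, pending={}
Op 6: UPDATE b=29 (pending; pending now {b=29})
Op 7: UPDATE d=30 (pending; pending now {b=29, d=30})
Op 8: UPDATE d=20 (pending; pending now {b=29, d=20})
Op 9: ROLLBACK: discarded pending ['b', 'd']; in_txn=False
Final committed: {b=2, d=6, e=6}

Answer: 2 6 6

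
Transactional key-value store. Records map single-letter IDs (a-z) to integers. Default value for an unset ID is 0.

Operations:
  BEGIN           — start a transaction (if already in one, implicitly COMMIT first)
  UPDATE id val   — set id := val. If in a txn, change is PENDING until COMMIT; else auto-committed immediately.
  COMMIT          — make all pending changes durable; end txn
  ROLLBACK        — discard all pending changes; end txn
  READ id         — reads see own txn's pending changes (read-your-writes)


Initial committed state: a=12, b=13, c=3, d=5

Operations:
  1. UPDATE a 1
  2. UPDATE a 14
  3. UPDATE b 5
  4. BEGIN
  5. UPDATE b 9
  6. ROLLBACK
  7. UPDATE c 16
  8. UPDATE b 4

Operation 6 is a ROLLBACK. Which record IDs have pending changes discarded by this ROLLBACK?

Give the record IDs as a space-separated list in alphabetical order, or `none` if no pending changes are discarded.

Answer: b

Derivation:
Initial committed: {a=12, b=13, c=3, d=5}
Op 1: UPDATE a=1 (auto-commit; committed a=1)
Op 2: UPDATE a=14 (auto-commit; committed a=14)
Op 3: UPDATE b=5 (auto-commit; committed b=5)
Op 4: BEGIN: in_txn=True, pending={}
Op 5: UPDATE b=9 (pending; pending now {b=9})
Op 6: ROLLBACK: discarded pending ['b']; in_txn=False
Op 7: UPDATE c=16 (auto-commit; committed c=16)
Op 8: UPDATE b=4 (auto-commit; committed b=4)
ROLLBACK at op 6 discards: ['b']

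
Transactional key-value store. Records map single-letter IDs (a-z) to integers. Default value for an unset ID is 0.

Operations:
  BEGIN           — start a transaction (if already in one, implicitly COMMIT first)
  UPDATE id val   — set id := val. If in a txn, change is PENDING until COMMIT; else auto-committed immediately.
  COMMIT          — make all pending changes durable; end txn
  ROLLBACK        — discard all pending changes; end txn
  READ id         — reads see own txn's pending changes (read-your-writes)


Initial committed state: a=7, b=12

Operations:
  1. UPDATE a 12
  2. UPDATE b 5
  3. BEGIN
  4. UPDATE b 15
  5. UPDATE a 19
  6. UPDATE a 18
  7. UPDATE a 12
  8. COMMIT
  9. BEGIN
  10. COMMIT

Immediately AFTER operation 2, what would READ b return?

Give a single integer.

Answer: 5

Derivation:
Initial committed: {a=7, b=12}
Op 1: UPDATE a=12 (auto-commit; committed a=12)
Op 2: UPDATE b=5 (auto-commit; committed b=5)
After op 2: visible(b) = 5 (pending={}, committed={a=12, b=5})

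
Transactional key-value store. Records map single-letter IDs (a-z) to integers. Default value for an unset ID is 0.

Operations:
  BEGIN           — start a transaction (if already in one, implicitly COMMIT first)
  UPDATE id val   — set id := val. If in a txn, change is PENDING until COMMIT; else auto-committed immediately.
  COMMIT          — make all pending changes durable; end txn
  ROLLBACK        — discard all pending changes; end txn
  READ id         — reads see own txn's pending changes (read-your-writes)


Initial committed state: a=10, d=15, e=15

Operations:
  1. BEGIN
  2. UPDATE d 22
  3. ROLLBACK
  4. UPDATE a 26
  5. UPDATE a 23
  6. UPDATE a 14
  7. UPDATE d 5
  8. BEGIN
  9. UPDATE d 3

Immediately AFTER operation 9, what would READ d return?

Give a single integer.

Initial committed: {a=10, d=15, e=15}
Op 1: BEGIN: in_txn=True, pending={}
Op 2: UPDATE d=22 (pending; pending now {d=22})
Op 3: ROLLBACK: discarded pending ['d']; in_txn=False
Op 4: UPDATE a=26 (auto-commit; committed a=26)
Op 5: UPDATE a=23 (auto-commit; committed a=23)
Op 6: UPDATE a=14 (auto-commit; committed a=14)
Op 7: UPDATE d=5 (auto-commit; committed d=5)
Op 8: BEGIN: in_txn=True, pending={}
Op 9: UPDATE d=3 (pending; pending now {d=3})
After op 9: visible(d) = 3 (pending={d=3}, committed={a=14, d=5, e=15})

Answer: 3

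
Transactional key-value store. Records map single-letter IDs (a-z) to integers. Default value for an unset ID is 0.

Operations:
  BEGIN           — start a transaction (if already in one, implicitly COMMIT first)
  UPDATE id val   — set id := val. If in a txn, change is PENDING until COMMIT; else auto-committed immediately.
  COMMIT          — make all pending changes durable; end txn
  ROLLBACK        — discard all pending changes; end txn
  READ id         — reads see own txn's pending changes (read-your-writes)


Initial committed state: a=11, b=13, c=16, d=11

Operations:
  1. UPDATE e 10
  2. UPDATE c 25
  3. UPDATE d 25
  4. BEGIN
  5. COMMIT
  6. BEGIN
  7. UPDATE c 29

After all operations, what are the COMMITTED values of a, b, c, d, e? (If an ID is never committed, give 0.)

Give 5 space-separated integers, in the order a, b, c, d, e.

Initial committed: {a=11, b=13, c=16, d=11}
Op 1: UPDATE e=10 (auto-commit; committed e=10)
Op 2: UPDATE c=25 (auto-commit; committed c=25)
Op 3: UPDATE d=25 (auto-commit; committed d=25)
Op 4: BEGIN: in_txn=True, pending={}
Op 5: COMMIT: merged [] into committed; committed now {a=11, b=13, c=25, d=25, e=10}
Op 6: BEGIN: in_txn=True, pending={}
Op 7: UPDATE c=29 (pending; pending now {c=29})
Final committed: {a=11, b=13, c=25, d=25, e=10}

Answer: 11 13 25 25 10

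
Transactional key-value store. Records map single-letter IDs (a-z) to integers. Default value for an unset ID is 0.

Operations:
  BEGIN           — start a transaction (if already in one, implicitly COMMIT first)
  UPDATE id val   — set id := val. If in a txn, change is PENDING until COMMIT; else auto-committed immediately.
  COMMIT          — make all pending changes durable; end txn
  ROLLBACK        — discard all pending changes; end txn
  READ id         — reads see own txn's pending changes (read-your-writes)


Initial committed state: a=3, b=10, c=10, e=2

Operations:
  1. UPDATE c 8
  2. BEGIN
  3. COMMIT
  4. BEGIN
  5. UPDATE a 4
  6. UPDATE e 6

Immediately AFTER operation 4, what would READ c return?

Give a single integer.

Initial committed: {a=3, b=10, c=10, e=2}
Op 1: UPDATE c=8 (auto-commit; committed c=8)
Op 2: BEGIN: in_txn=True, pending={}
Op 3: COMMIT: merged [] into committed; committed now {a=3, b=10, c=8, e=2}
Op 4: BEGIN: in_txn=True, pending={}
After op 4: visible(c) = 8 (pending={}, committed={a=3, b=10, c=8, e=2})

Answer: 8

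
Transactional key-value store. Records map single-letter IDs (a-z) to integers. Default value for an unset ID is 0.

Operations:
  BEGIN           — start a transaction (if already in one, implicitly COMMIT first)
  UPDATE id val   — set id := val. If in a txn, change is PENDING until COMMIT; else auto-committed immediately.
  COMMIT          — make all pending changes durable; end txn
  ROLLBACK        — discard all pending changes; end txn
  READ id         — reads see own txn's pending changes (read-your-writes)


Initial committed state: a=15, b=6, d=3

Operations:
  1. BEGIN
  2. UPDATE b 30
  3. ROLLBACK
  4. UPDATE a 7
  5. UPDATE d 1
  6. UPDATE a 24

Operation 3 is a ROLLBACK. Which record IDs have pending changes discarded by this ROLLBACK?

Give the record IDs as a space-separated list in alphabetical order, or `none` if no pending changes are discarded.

Initial committed: {a=15, b=6, d=3}
Op 1: BEGIN: in_txn=True, pending={}
Op 2: UPDATE b=30 (pending; pending now {b=30})
Op 3: ROLLBACK: discarded pending ['b']; in_txn=False
Op 4: UPDATE a=7 (auto-commit; committed a=7)
Op 5: UPDATE d=1 (auto-commit; committed d=1)
Op 6: UPDATE a=24 (auto-commit; committed a=24)
ROLLBACK at op 3 discards: ['b']

Answer: b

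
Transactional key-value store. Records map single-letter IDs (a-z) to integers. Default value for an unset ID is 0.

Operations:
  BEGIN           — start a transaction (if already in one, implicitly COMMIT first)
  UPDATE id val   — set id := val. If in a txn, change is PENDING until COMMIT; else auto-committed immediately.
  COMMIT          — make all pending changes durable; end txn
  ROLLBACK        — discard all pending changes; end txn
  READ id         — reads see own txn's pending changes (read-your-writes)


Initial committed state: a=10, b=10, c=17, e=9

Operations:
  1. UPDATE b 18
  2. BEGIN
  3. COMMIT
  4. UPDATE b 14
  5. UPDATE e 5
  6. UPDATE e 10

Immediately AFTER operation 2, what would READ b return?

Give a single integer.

Initial committed: {a=10, b=10, c=17, e=9}
Op 1: UPDATE b=18 (auto-commit; committed b=18)
Op 2: BEGIN: in_txn=True, pending={}
After op 2: visible(b) = 18 (pending={}, committed={a=10, b=18, c=17, e=9})

Answer: 18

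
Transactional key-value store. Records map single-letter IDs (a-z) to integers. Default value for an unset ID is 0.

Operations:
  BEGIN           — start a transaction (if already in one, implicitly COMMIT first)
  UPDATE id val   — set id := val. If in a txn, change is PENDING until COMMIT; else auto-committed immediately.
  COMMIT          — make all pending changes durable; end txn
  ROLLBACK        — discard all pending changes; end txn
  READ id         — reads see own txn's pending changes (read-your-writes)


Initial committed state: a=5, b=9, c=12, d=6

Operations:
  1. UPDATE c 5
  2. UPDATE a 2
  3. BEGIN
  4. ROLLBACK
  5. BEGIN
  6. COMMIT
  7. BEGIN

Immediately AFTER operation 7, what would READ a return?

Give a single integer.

Initial committed: {a=5, b=9, c=12, d=6}
Op 1: UPDATE c=5 (auto-commit; committed c=5)
Op 2: UPDATE a=2 (auto-commit; committed a=2)
Op 3: BEGIN: in_txn=True, pending={}
Op 4: ROLLBACK: discarded pending []; in_txn=False
Op 5: BEGIN: in_txn=True, pending={}
Op 6: COMMIT: merged [] into committed; committed now {a=2, b=9, c=5, d=6}
Op 7: BEGIN: in_txn=True, pending={}
After op 7: visible(a) = 2 (pending={}, committed={a=2, b=9, c=5, d=6})

Answer: 2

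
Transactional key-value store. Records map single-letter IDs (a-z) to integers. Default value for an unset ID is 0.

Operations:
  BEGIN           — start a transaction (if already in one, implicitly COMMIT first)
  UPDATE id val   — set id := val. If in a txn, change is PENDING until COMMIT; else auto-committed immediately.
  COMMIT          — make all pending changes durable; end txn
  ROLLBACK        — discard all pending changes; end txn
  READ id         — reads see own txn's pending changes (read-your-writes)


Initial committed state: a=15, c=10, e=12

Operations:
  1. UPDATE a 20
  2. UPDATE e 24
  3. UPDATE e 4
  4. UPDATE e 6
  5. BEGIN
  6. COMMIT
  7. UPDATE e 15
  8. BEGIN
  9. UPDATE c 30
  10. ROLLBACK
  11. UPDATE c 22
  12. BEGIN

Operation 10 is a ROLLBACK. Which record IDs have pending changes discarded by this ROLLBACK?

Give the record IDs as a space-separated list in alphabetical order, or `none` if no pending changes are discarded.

Answer: c

Derivation:
Initial committed: {a=15, c=10, e=12}
Op 1: UPDATE a=20 (auto-commit; committed a=20)
Op 2: UPDATE e=24 (auto-commit; committed e=24)
Op 3: UPDATE e=4 (auto-commit; committed e=4)
Op 4: UPDATE e=6 (auto-commit; committed e=6)
Op 5: BEGIN: in_txn=True, pending={}
Op 6: COMMIT: merged [] into committed; committed now {a=20, c=10, e=6}
Op 7: UPDATE e=15 (auto-commit; committed e=15)
Op 8: BEGIN: in_txn=True, pending={}
Op 9: UPDATE c=30 (pending; pending now {c=30})
Op 10: ROLLBACK: discarded pending ['c']; in_txn=False
Op 11: UPDATE c=22 (auto-commit; committed c=22)
Op 12: BEGIN: in_txn=True, pending={}
ROLLBACK at op 10 discards: ['c']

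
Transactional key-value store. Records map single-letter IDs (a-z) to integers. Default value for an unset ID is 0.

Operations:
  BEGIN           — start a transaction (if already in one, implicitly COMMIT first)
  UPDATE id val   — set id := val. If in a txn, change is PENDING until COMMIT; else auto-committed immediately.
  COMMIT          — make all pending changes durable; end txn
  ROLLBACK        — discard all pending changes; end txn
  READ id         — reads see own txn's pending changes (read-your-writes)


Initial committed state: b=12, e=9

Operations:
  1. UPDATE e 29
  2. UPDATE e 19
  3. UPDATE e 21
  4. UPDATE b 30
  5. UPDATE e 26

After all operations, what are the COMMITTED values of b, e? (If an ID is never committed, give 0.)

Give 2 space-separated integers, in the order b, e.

Answer: 30 26

Derivation:
Initial committed: {b=12, e=9}
Op 1: UPDATE e=29 (auto-commit; committed e=29)
Op 2: UPDATE e=19 (auto-commit; committed e=19)
Op 3: UPDATE e=21 (auto-commit; committed e=21)
Op 4: UPDATE b=30 (auto-commit; committed b=30)
Op 5: UPDATE e=26 (auto-commit; committed e=26)
Final committed: {b=30, e=26}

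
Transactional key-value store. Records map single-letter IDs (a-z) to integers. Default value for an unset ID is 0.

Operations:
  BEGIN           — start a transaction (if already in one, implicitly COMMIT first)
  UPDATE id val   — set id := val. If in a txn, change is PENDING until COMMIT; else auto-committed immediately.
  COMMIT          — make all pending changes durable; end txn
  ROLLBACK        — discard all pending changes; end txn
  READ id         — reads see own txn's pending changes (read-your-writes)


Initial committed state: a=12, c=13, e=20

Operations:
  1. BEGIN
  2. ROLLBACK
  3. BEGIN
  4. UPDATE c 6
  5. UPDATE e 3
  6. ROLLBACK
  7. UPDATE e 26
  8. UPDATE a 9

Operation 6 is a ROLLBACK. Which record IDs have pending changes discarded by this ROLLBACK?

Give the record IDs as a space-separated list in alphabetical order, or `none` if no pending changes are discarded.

Answer: c e

Derivation:
Initial committed: {a=12, c=13, e=20}
Op 1: BEGIN: in_txn=True, pending={}
Op 2: ROLLBACK: discarded pending []; in_txn=False
Op 3: BEGIN: in_txn=True, pending={}
Op 4: UPDATE c=6 (pending; pending now {c=6})
Op 5: UPDATE e=3 (pending; pending now {c=6, e=3})
Op 6: ROLLBACK: discarded pending ['c', 'e']; in_txn=False
Op 7: UPDATE e=26 (auto-commit; committed e=26)
Op 8: UPDATE a=9 (auto-commit; committed a=9)
ROLLBACK at op 6 discards: ['c', 'e']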